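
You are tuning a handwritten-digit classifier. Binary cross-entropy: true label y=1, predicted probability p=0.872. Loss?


BCE = -[y·ln(p) + (1-y)·ln(1-p)]
= -1·ln(0.872) - 0
= -ln(0.872) = 0.137

0.137


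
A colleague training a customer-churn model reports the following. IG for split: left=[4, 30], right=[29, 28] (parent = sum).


Parent = [33, 58], H_parent = 0.9449
H_left = 0.5226 (n=34), H_right = 0.9998 (n=57)
H_children = (34/91)·0.5226 + (57/91)·0.9998 = 0.8215
IG = 0.9449 - 0.8215 = 0.1234

0.1234


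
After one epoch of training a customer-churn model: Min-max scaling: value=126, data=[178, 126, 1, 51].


min=1, max=178
(126-1)/(178-1) = 125/177 = 0.7062

0.7062


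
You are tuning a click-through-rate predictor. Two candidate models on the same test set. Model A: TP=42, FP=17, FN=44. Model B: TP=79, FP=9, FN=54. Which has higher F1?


Model A: P=42/59=0.7119, R=42/86=0.4884, F1=2PR/(P+R)=2TP/(2TP+FP+FN)=84/145=0.5793
Model B: P=79/88=0.8977, R=79/133=0.594, F1=2PR/(P+R)=2TP/(2TP+FP+FN)=158/221=0.7149
0.5793 < 0.7149 → Model B

Model B


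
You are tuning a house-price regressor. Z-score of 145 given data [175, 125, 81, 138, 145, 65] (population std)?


μ = 121.5, σ = 37.7083
z = (145 - 121.5)/37.7083 = 0.6232

0.6232


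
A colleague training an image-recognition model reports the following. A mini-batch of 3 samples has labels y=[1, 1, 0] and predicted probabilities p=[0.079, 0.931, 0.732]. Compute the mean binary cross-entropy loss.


L[0] = -ln(0.079) = 2.5383
L[1] = -ln(0.931) = 0.0715
L[2] = -ln(1-0.732) = -ln(0.268) = 1.3168
mean = (2.5383 + 0.0715 + 1.3168)/3 = 1.3089

1.3089


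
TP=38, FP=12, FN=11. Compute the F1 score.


Precision = 38/50 = 0.76
Recall = 38/49 = 0.7755
F1 = 2·P·R/(P+R) = 2·TP/(2·TP+FP+FN) = 76/(76+12+11) = 76/99 = 0.7677

0.7677


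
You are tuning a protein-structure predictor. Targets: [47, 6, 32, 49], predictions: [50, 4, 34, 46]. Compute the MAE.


Absolute errors: |47-50|=3, |6-4|=2, |32-34|=2, |49-46|=3
Sum = 10
MAE = 10/4 = 5/2

5/2


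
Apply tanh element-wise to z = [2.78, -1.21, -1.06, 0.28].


tanh(2.78) = 0.9923
tanh(-1.21) = -0.8367
tanh(-1.06) = -0.7857
tanh(0.28) = 0.2729
result = [0.9923, -0.8367, -0.7857, 0.2729]

[0.9923, -0.8367, -0.7857, 0.2729]


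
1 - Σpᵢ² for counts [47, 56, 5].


Probabilities: [47/108, 56/108, 5/108] ≈ [0.4352, 0.5185, 0.0463]
Σpᵢ² = (2209 + 3136 + 25)/108² = 5370/11664
Gini = 1 - Σpᵢ² = 1 - 5370/11664 = 0.5396

0.5396


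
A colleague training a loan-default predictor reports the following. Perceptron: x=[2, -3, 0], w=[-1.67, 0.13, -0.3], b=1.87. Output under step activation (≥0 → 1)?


z = (2)·(-1.67) + (-3)·(0.13) + (0)·(-0.3) + 1.87
  = -1.86
step(z) = 0 (z<0)

0


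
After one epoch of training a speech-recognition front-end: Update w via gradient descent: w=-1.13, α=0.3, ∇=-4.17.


w_new = w - α·∇
= -1.13 - 0.3·-4.17
= -1.13 + 1.251
= 0.121

0.121


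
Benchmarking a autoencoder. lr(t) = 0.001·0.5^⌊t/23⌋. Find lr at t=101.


n_drops = ⌊101/23⌋ = 4
lr = 0.001·0.5^4 = 0.001·0.0625 = 0.0000625

0.0000625


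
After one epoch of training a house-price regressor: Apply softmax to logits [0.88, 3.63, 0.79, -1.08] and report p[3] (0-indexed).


Exponentials: e^0.88=2.4109, e^3.63=37.7128, e^0.79=2.2034, e^-1.08=0.3396
Sum = 42.6667
Softmax = [0.0565, 0.8839, 0.0516, 0.008]
p[3] = 0.3396/42.6667 = 0.008

0.008


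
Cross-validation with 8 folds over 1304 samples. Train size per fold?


Fold size = 1304/8 = 163
Training per fold = 1304 - 163 = 1141

1141


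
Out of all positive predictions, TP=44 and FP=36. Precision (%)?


Precision = TP/(TP+FP)
= 44/(44+36)
= 44/80 = 55.0%

55.0%


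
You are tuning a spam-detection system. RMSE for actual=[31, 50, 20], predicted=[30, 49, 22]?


MSE = 6/3 = 2
RMSE = √(6/3) = 1.4142

1.4142


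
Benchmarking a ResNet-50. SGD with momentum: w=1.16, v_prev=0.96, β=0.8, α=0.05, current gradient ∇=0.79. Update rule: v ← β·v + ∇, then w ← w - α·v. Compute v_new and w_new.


v_new = 0.8·0.96 + 0.79 = 0.768 + 0.79 = 1.558
w_new = 1.16 - 0.05·1.558 = 1.16 - 0.0779 = 1.0821

v_new=1.558, w_new=1.0821


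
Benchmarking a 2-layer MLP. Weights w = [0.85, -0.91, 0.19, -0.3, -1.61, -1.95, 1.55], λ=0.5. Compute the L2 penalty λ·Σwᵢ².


‖w‖₂² = (0.85)² + (-0.91)² + (0.19)² + (-0.3)² + (-1.61)² + (-1.95)² + (1.55)²
     = 0.7225 + 0.8281 + 0.0361 + 0.09 + 2.5921 + 3.8025 + 2.4025
     = 10.4738
λ·‖w‖₂² = 0.5·10.4738 = 5.2369

5.2369


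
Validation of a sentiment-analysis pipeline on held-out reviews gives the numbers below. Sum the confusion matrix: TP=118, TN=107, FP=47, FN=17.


Total = TP + TN + FP + FN
= 118 + 107 + 47 + 17
= 289
(Predicted positive: 165, predicted negative: 124)

289


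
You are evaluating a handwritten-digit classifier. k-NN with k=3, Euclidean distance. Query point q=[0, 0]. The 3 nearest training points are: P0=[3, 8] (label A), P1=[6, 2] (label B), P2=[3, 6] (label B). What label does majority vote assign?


d(q,P0) = 8.544  (label A)
d(q,P1) = 6.3246  (label B)
d(q,P2) = 6.7082  (label B)
Votes: A=1, B=2
Majority → B

B


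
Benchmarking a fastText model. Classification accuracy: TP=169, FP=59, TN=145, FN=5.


Accuracy = (TP+TN)/(TP+TN+FP+FN)
= (169+145)/(378)
= 314/378 = 83.07%

83.07%


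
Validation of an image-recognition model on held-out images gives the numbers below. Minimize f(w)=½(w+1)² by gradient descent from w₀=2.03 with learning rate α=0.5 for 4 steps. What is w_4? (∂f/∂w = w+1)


step 1: grad = 2.03+1 = 3.03; w = 2.03 - 0.5·(3.03) = 0.515
step 2: grad = 0.515+1 = 1.515; w = 0.515 - 0.5·(1.515) = -0.2425
step 3: grad = -0.2425+1 = 0.7575; w = -0.2425 - 0.5·(0.7575) = -0.62125
step 4: grad = -0.62125+1 = 0.37875; w = -0.62125 - 0.5·(0.37875) = -0.810625

-0.810625


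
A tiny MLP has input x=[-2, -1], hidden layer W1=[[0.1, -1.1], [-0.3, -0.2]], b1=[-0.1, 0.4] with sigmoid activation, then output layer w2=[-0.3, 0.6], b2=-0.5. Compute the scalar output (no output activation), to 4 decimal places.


z1[0] = (0.1)·(-2) + (-1.1)·(-1) - 0.1 = 0.8
z1[1] = (-0.3)·(-2) + (-0.2)·(-1) + 0.4 = 1.2
h = sigmoid(z1) = [0.69, 0.7685]
output = (-0.3)·(0.69) + (0.6)·(0.7685) - 0.5 = -0.2459

-0.2459


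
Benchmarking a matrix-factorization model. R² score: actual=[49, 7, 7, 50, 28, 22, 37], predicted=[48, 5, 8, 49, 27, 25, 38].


ȳ = 28.5714
SS_res = Σ(y-ŷ)² = 18
SS_tot = Σ(y-ȳ)² = 1921.71
R² = 1 - SS_res/SS_tot = 1 - 0.0094 = 0.9906

0.9906


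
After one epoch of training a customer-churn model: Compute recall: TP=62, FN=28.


Recall = TP/(TP+FN)
= 62/(62+28)
= 62/90 = 68.89%

68.89%


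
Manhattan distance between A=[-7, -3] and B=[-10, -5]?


d = |-7+ 10| + |-3+ 5|
  = 3 + 2
  = 5

5


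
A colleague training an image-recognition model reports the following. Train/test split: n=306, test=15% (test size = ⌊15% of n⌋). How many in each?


Test = ⌊306·15/100⌋ = 45
Train = 306 - 45 = 261

Train: 261, Test: 45


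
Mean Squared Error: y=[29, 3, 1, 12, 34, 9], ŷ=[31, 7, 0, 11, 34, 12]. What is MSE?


Squared errors: (29-31)²=4, (3-7)²=16, (1-0)²=1, (12-11)²=1, (34-34)²=0, (9-12)²=9
Sum = 31
MSE = 31/6 = 31/6

31/6


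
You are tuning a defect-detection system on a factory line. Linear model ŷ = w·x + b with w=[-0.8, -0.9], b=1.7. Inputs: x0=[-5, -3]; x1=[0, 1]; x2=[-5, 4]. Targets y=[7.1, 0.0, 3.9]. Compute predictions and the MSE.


ŷ0 = (-0.8)·(-5) + (-0.9)·(-3) + 1.7 = 8.4
ŷ1 = (-0.8)·(0) + (-0.9)·(1) + 1.7 = 0.8
ŷ2 = (-0.8)·(-5) + (-0.9)·(4) + 1.7 = 2.1
errors² = [1.69, 0.64, 3.24]
MSE = 5.5700/3 = 1.8567

1.8567


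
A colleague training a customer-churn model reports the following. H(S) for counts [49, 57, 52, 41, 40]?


Probabilities: [49/239, 57/239, 52/239, 41/239, 40/239] ≈ [0.205, 0.2385, 0.2176, 0.1715, 0.1674]
H = -((49/239)·log₂(49/239) + (57/239)·log₂(57/239) + (52/239)·log₂(52/239) + (41/239)·log₂(41/239) + (40/239)·log₂(40/239))
  = 2.3086 bits

2.3086 bits


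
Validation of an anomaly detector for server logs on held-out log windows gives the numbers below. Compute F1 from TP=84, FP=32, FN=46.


Precision = 84/116 = 0.7241
Recall = 84/130 = 0.6462
F1 = 2·P·R/(P+R) = 2·TP/(2·TP+FP+FN) = 168/(168+32+46) = 168/246 = 0.6829

0.6829


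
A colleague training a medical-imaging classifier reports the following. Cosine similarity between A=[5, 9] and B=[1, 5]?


A·B = 5·1 + 9·5 = 50
‖A‖ = √106 = 10.2956, ‖B‖ = √26 = 5.099
cos = 50/(√106·√26) = 50/√2756 = 0.9524

0.9524


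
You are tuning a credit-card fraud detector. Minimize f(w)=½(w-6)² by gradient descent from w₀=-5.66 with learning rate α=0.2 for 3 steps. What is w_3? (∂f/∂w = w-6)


step 1: grad = -5.66-6 = -11.66; w = -5.66 - 0.2·(-11.66) = -3.328
step 2: grad = -3.328-6 = -9.328; w = -3.328 - 0.2·(-9.328) = -1.4624
step 3: grad = -1.4624-6 = -7.4624; w = -1.4624 - 0.2·(-7.4624) = 0.03008

0.03008


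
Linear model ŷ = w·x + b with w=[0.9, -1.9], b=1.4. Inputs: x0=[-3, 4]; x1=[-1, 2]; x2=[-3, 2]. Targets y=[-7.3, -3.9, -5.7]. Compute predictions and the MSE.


ŷ0 = (0.9)·(-3) + (-1.9)·(4) + 1.4 = -8.9
ŷ1 = (0.9)·(-1) + (-1.9)·(2) + 1.4 = -3.3
ŷ2 = (0.9)·(-3) + (-1.9)·(2) + 1.4 = -5.1
errors² = [2.56, 0.36, 0.36]
MSE = 3.2800/3 = 1.0933

1.0933


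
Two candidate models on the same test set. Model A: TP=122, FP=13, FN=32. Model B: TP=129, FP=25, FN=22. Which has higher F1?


Model A: P=122/135=0.9037, R=122/154=0.7922, F1=2PR/(P+R)=2TP/(2TP+FP+FN)=244/289=0.8443
Model B: P=129/154=0.8377, R=129/151=0.8543, F1=2PR/(P+R)=2TP/(2TP+FP+FN)=258/305=0.8459
0.8443 < 0.8459 → Model B

Model B


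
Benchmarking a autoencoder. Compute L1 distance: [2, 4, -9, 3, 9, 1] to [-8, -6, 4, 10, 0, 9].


d = |2+ 8| + |4+ 6| + |-9-4| + |3-10| + |9-0| + |1-9|
  = 10 + 10 + 13 + 7 + 9 + 8
  = 57

57


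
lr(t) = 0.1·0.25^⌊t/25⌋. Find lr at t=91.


n_drops = ⌊91/25⌋ = 3
lr = 0.1·0.25^3 = 0.1·0.015625 = 0.0015625

0.0015625


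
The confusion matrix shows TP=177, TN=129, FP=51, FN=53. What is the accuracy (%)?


Accuracy = (TP+TN)/(TP+TN+FP+FN)
= (177+129)/(410)
= 306/410 = 74.63%

74.63%


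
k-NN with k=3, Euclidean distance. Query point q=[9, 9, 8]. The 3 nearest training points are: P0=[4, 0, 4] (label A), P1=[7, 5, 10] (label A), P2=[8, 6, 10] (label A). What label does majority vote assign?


d(q,P0) = 11.0454  (label A)
d(q,P1) = 4.899  (label A)
d(q,P2) = 3.7417  (label A)
Votes: A=3, B=0
Majority → A

A


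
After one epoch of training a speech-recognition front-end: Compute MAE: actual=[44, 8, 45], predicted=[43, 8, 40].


Absolute errors: |44-43|=1, |8-8|=0, |45-40|=5
Sum = 6
MAE = 6/3 = 2

2


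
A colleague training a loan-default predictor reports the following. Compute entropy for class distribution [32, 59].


Probabilities: [32/91, 59/91] ≈ [0.3516, 0.6484]
H = -((32/91)·log₂(32/91) + (59/91)·log₂(59/91))
  = 0.9355 bits

0.9355 bits


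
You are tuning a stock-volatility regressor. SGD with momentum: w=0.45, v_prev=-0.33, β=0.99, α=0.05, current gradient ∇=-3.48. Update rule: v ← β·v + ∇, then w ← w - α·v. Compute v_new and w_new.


v_new = 0.99·-0.33 - 3.48 = -0.3267 - 3.48 = -3.8067
w_new = 0.45 - 0.05·-3.8067 = 0.45 + 0.190335 = 0.640335

v_new=-3.8067, w_new=0.640335


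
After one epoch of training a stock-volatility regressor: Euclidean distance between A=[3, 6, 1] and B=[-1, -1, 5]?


d = √((3+ 1)² + (6+ 1)² + (1-5)²)
  = √(16 + 49 + 16)
  = √81 = 9.0

9.0


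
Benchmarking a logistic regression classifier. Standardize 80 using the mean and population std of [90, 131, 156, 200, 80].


μ = 131.4, σ = 43.9709
z = (80 - 131.4)/43.9709 = -1.169

-1.169


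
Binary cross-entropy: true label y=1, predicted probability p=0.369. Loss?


BCE = -[y·ln(p) + (1-y)·ln(1-p)]
= -1·ln(0.369) - 0
= -ln(0.369) = 0.997

0.997


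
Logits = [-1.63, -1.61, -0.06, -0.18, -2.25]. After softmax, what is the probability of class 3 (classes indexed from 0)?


Exponentials: e^-1.63=0.1959, e^-1.61=0.1999, e^-0.06=0.9418, e^-0.18=0.8353, e^-2.25=0.1054
Sum = 2.2783
Softmax = [0.086, 0.0877, 0.4134, 0.3666, 0.0463]
p[3] = 0.8353/2.2783 = 0.3666

0.3666


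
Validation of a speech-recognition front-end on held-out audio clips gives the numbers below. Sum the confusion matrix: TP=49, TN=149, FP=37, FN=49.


Total = TP + TN + FP + FN
= 49 + 149 + 37 + 49
= 284
(Predicted positive: 86, predicted negative: 198)

284


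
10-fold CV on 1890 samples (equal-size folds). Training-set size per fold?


Fold size = 1890/10 = 189
Training per fold = 1890 - 189 = 1701

1701


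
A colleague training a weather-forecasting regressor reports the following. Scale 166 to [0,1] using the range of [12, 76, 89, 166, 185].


min=12, max=185
(166-12)/(185-12) = 154/173 = 0.8902

0.8902


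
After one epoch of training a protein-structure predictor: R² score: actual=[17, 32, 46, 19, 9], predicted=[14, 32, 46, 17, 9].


ȳ = 24.6
SS_res = Σ(y-ŷ)² = 13
SS_tot = Σ(y-ȳ)² = 845.2
R² = 1 - SS_res/SS_tot = 1 - 0.0154 = 0.9846

0.9846


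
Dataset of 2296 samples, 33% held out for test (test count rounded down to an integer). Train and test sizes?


Test = ⌊2296·33/100⌋ = 757
Train = 2296 - 757 = 1539

Train: 1539, Test: 757


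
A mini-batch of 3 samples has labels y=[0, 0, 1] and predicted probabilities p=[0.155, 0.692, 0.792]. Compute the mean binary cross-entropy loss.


L[0] = -ln(1-0.155) = -ln(0.845) = 0.1684
L[1] = -ln(1-0.692) = -ln(0.308) = 1.1777
L[2] = -ln(0.792) = 0.2332
mean = (0.1684 + 1.1777 + 0.2332)/3 = 0.5264

0.5264


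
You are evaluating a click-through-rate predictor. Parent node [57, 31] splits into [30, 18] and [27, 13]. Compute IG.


Parent = [57, 31], H_parent = 0.9361
H_left = 0.9544 (n=48), H_right = 0.9097 (n=40)
H_children = (48/88)·0.9544 + (40/88)·0.9097 = 0.9341
IG = 0.9361 - 0.9341 = 0.002

0.002


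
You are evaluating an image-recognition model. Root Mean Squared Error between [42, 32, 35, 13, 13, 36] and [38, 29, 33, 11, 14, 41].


MSE = 59/6 = 9.8333
RMSE = √(59/6) = 3.1358

3.1358


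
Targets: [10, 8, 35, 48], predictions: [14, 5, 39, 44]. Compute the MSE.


Squared errors: (10-14)²=16, (8-5)²=9, (35-39)²=16, (48-44)²=16
Sum = 57
MSE = 57/4 = 57/4

57/4


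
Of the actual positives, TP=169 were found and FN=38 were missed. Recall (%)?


Recall = TP/(TP+FN)
= 169/(169+38)
= 169/207 = 81.64%

81.64%


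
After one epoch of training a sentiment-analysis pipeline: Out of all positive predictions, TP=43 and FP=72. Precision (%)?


Precision = TP/(TP+FP)
= 43/(43+72)
= 43/115 = 37.39%

37.39%


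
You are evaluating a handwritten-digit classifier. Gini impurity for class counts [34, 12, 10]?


Probabilities: [34/56, 12/56, 10/56] ≈ [0.6071, 0.2143, 0.1786]
Σpᵢ² = (1156 + 144 + 100)/56² = 1400/3136
Gini = 1 - Σpᵢ² = 1 - 1400/3136 = 0.5536

0.5536


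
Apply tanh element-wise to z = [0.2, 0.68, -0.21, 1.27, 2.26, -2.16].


tanh(0.2) = 0.1974
tanh(0.68) = 0.5915
tanh(-0.21) = -0.207
tanh(1.27) = 0.8538
tanh(2.26) = 0.9785
tanh(-2.16) = -0.9737
result = [0.1974, 0.5915, -0.207, 0.8538, 0.9785, -0.9737]

[0.1974, 0.5915, -0.207, 0.8538, 0.9785, -0.9737]


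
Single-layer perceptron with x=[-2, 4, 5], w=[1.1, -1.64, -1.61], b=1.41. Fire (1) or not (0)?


z = (-2)·(1.1) + (4)·(-1.64) + (5)·(-1.61) + 1.41
  = -15.4
step(z) = 0 (z<0)

0


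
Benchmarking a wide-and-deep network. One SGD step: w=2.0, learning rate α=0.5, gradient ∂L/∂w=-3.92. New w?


w_new = w - α·∇
= 2.0 - 0.5·-3.92
= 2.0 + 1.96
= 3.96

3.96


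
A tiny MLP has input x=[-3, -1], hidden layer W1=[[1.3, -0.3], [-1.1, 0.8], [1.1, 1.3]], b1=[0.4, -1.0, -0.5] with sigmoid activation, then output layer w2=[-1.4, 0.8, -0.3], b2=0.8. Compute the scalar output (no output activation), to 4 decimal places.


z1[0] = (1.3)·(-3) + (-0.3)·(-1) + 0.4 = -3.2
z1[1] = (-1.1)·(-3) + (0.8)·(-1) - 1.0 = 1.5
z1[2] = (1.1)·(-3) + (1.3)·(-1) - 0.5 = -5.1
h = sigmoid(z1) = [0.0392, 0.8176, 0.0061]
output = (-1.4)·(0.0392) + (0.8)·(0.8176) + (-0.3)·(0.0061) + 0.8 = 1.3974

1.3974


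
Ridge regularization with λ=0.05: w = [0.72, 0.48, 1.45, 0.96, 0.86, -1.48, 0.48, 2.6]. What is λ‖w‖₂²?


‖w‖₂² = (0.72)² + (0.48)² + (1.45)² + (0.96)² + (0.86)² + (-1.48)² + (0.48)² + (2.6)²
     = 0.5184 + 0.2304 + 2.1025 + 0.9216 + 0.7396 + 2.1904 + 0.2304 + 6.76
     = 13.6933
λ·‖w‖₂² = 0.05·13.6933 = 0.684665

0.684665


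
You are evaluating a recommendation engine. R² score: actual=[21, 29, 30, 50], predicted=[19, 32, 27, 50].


ȳ = 32.5
SS_res = Σ(y-ŷ)² = 22
SS_tot = Σ(y-ȳ)² = 457
R² = 1 - SS_res/SS_tot = 1 - 0.0481 = 0.9519

0.9519


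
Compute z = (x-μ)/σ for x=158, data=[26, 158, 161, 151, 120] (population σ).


μ = 123.2, σ = 50.7362
z = (158 - 123.2)/50.7362 = 0.6859

0.6859


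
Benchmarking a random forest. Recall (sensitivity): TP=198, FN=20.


Recall = TP/(TP+FN)
= 198/(198+20)
= 198/218 = 90.83%

90.83%


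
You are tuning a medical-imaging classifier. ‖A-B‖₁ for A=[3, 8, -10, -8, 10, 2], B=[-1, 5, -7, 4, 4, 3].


d = |3+ 1| + |8-5| + |-10+ 7| + |-8-4| + |10-4| + |2-3|
  = 4 + 3 + 3 + 12 + 6 + 1
  = 29

29


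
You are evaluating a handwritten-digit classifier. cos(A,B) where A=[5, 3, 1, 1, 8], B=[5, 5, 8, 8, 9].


A·B = 5·5 + 3·5 + 1·8 + 1·8 + 8·9 = 128
‖A‖ = √100 = 10, ‖B‖ = √259 = 16.0935
cos = 128/(√100·√259) = 128/√25900 = 0.7954

0.7954


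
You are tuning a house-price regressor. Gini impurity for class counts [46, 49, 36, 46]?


Probabilities: [46/177, 49/177, 36/177, 46/177] ≈ [0.2599, 0.2768, 0.2034, 0.2599]
Σpᵢ² = (2116 + 2401 + 1296 + 2116)/177² = 7929/31329
Gini = 1 - Σpᵢ² = 1 - 7929/31329 = 0.7469

0.7469


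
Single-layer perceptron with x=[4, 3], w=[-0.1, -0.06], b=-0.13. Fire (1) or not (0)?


z = (4)·(-0.1) + (3)·(-0.06) - 0.13
  = -0.71
step(z) = 0 (z<0)

0


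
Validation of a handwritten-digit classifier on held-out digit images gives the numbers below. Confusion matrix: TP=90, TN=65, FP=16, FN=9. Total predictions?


Total = TP + TN + FP + FN
= 90 + 65 + 16 + 9
= 180
(Predicted positive: 106, predicted negative: 74)

180


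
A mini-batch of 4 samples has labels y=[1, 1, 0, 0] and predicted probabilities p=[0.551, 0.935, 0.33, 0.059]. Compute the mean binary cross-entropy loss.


L[0] = -ln(0.551) = 0.596
L[1] = -ln(0.935) = 0.0672
L[2] = -ln(1-0.33) = -ln(0.67) = 0.4005
L[3] = -ln(1-0.059) = -ln(0.941) = 0.0608
mean = (0.596 + 0.0672 + 0.4005 + 0.0608)/4 = 0.2811

0.2811


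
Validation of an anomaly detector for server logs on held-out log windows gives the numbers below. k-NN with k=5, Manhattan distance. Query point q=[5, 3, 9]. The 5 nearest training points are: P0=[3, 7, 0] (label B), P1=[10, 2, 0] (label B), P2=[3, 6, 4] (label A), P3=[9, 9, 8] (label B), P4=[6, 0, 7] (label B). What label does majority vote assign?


d(q,P0) = 15  (label B)
d(q,P1) = 15  (label B)
d(q,P2) = 10  (label A)
d(q,P3) = 11  (label B)
d(q,P4) = 6  (label B)
Votes: A=1, B=4
Majority → B

B


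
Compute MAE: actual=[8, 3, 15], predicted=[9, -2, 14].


Absolute errors: |8-9|=1, |3+ 2|=5, |15-14|=1
Sum = 7
MAE = 7/3 = 7/3

7/3


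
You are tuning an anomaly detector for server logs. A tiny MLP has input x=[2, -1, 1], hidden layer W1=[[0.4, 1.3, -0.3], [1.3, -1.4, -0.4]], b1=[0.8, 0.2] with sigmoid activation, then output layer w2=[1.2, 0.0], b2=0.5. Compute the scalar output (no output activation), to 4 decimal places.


z1[0] = (0.4)·(2) + (1.3)·(-1) + (-0.3)·(1) + 0.8 = 0.0
z1[1] = (1.3)·(2) + (-1.4)·(-1) + (-0.4)·(1) + 0.2 = 3.8
h = sigmoid(z1) = [0.5, 0.9781]
output = (1.2)·(0.5) + (0.0)·(0.9781) + 0.5 = 1.1

1.1


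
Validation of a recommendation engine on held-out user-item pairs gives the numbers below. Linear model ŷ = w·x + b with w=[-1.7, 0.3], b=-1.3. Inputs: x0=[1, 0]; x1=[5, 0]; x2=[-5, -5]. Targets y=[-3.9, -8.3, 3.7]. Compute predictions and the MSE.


ŷ0 = (-1.7)·(1) + (0.3)·(0) - 1.3 = -3.0
ŷ1 = (-1.7)·(5) + (0.3)·(0) - 1.3 = -9.8
ŷ2 = (-1.7)·(-5) + (0.3)·(-5) - 1.3 = 5.7
errors² = [0.81, 2.25, 4.0]
MSE = 7.0600/3 = 2.3533

2.3533


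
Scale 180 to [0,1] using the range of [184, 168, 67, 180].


min=67, max=184
(180-67)/(184-67) = 113/117 = 0.9658

0.9658


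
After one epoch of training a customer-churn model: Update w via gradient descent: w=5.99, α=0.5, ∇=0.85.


w_new = w - α·∇
= 5.99 - 0.5·0.85
= 5.99 - 0.425
= 5.565

5.565


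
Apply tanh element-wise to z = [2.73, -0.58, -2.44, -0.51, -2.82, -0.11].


tanh(2.73) = 0.9915
tanh(-0.58) = -0.5227
tanh(-2.44) = -0.9849
tanh(-0.51) = -0.4699
tanh(-2.82) = -0.9929
tanh(-0.11) = -0.1096
result = [0.9915, -0.5227, -0.9849, -0.4699, -0.9929, -0.1096]

[0.9915, -0.5227, -0.9849, -0.4699, -0.9929, -0.1096]


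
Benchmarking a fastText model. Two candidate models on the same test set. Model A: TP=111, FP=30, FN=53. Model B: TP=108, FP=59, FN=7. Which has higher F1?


Model A: P=111/141=0.7872, R=111/164=0.6768, F1=2PR/(P+R)=2TP/(2TP+FP+FN)=222/305=0.7279
Model B: P=108/167=0.6467, R=108/115=0.9391, F1=2PR/(P+R)=2TP/(2TP+FP+FN)=216/282=0.766
0.7279 < 0.766 → Model B

Model B


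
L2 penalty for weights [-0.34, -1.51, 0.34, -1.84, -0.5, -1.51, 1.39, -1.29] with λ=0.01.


‖w‖₂² = (-0.34)² + (-1.51)² + (0.34)² + (-1.84)² + (-0.5)² + (-1.51)² + (1.39)² + (-1.29)²
     = 0.1156 + 2.2801 + 0.1156 + 3.3856 + 0.25 + 2.2801 + 1.9321 + 1.6641
     = 12.0232
λ·‖w‖₂² = 0.01·12.0232 = 0.120232

0.120232


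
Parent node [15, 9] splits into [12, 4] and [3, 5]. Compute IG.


Parent = [15, 9], H_parent = 0.9544
H_left = 0.8113 (n=16), H_right = 0.9544 (n=8)
H_children = (16/24)·0.8113 + (8/24)·0.9544 = 0.859
IG = 0.9544 - 0.859 = 0.0954

0.0954


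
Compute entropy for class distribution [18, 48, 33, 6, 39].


Probabilities: [18/144, 48/144, 33/144, 6/144, 39/144] ≈ [0.125, 0.3333, 0.2292, 0.0417, 0.2708]
H = -((18/144)·log₂(18/144) + (48/144)·log₂(48/144) + (33/144)·log₂(33/144) + (6/144)·log₂(6/144) + (39/144)·log₂(39/144))
  = 2.0919 bits

2.0919 bits


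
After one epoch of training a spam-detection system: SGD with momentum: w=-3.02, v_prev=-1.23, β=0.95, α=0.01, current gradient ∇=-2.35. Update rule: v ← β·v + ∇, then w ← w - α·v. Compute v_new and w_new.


v_new = 0.95·-1.23 - 2.35 = -1.1685 - 2.35 = -3.5185
w_new = -3.02 - 0.01·-3.5185 = -3.02 + 0.035185 = -2.984815

v_new=-3.5185, w_new=-2.984815


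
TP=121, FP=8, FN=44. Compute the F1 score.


Precision = 121/129 = 0.938
Recall = 121/165 = 0.7333
F1 = 2·P·R/(P+R) = 2·TP/(2·TP+FP+FN) = 242/(242+8+44) = 242/294 = 0.8231

0.8231


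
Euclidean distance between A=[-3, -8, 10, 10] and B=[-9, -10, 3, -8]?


d = √((-3+ 9)² + (-8+ 10)² + (10-3)² + (10+ 8)²)
  = √(36 + 4 + 49 + 324)
  = √413 = 20.3224

20.3224


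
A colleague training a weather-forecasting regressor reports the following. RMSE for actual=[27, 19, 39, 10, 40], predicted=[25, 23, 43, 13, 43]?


MSE = 54/5 = 10.8
RMSE = √(54/5) = 3.2863

3.2863


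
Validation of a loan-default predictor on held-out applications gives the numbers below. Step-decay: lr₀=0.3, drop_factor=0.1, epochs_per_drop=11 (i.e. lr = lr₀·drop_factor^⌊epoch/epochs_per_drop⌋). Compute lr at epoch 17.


n_drops = ⌊17/11⌋ = 1
lr = 0.3·0.1^1 = 0.3·0.1 = 0.03

0.03


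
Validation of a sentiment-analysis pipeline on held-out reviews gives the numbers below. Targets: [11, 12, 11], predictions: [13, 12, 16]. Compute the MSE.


Squared errors: (11-13)²=4, (12-12)²=0, (11-16)²=25
Sum = 29
MSE = 29/3 = 29/3

29/3


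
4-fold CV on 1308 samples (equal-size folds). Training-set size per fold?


Fold size = 1308/4 = 327
Training per fold = 1308 - 327 = 981

981


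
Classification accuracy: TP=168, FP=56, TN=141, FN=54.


Accuracy = (TP+TN)/(TP+TN+FP+FN)
= (168+141)/(419)
= 309/419 = 73.75%

73.75%


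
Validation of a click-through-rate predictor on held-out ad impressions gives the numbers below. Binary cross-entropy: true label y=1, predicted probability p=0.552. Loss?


BCE = -[y·ln(p) + (1-y)·ln(1-p)]
= -1·ln(0.552) - 0
= -ln(0.552) = 0.5942

0.5942


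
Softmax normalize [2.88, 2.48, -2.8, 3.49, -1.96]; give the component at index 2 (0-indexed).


Exponentials: e^2.88=17.8143, e^2.48=11.9413, e^-2.8=0.0608, e^3.49=32.7859, e^-1.96=0.1409
Sum = 62.7432
Softmax = [0.2839, 0.1903, 0.001, 0.5225, 0.0022]
p[2] = 0.0608/62.7432 = 0.001

0.001


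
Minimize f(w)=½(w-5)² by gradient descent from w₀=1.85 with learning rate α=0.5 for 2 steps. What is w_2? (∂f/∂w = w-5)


step 1: grad = 1.85-5 = -3.15; w = 1.85 - 0.5·(-3.15) = 3.425
step 2: grad = 3.425-5 = -1.575; w = 3.425 - 0.5·(-1.575) = 4.2125

4.2125


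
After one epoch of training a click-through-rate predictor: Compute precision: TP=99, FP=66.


Precision = TP/(TP+FP)
= 99/(99+66)
= 99/165 = 60.0%

60.0%


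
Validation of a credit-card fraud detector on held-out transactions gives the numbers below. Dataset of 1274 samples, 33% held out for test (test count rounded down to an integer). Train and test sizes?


Test = ⌊1274·33/100⌋ = 420
Train = 1274 - 420 = 854

Train: 854, Test: 420


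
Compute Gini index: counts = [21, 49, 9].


Probabilities: [21/79, 49/79, 9/79] ≈ [0.2658, 0.6203, 0.1139]
Σpᵢ² = (441 + 2401 + 81)/79² = 2923/6241
Gini = 1 - Σpᵢ² = 1 - 2923/6241 = 0.5316

0.5316


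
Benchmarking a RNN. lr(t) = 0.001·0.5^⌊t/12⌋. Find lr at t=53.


n_drops = ⌊53/12⌋ = 4
lr = 0.001·0.5^4 = 0.001·0.0625 = 0.0000625

0.0000625


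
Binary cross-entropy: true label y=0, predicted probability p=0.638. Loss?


BCE = -[y·ln(p) + (1-y)·ln(1-p)]
= -0 - 1·ln(1-0.638)
= -ln(0.362) = 1.0161

1.0161


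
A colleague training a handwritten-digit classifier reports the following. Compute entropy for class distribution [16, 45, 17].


Probabilities: [16/78, 45/78, 17/78] ≈ [0.2051, 0.5769, 0.2179]
H = -((16/78)·log₂(16/78) + (45/78)·log₂(45/78) + (17/78)·log₂(17/78))
  = 1.4057 bits

1.4057 bits


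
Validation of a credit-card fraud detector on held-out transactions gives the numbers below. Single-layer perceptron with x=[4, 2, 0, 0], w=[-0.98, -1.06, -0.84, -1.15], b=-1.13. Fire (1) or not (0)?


z = (4)·(-0.98) + (2)·(-1.06) + (0)·(-0.84) + (0)·(-1.15) - 1.13
  = -7.17
step(z) = 0 (z<0)

0


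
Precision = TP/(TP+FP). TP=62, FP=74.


Precision = TP/(TP+FP)
= 62/(62+74)
= 62/136 = 45.59%

45.59%


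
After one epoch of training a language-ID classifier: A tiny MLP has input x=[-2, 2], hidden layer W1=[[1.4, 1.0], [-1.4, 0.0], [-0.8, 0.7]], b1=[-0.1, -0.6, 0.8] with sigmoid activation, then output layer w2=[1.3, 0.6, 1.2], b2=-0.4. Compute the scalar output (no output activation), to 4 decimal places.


z1[0] = (1.4)·(-2) + (1.0)·(2) - 0.1 = -0.9
z1[1] = (-1.4)·(-2) + (0.0)·(2) - 0.6 = 2.2
z1[2] = (-0.8)·(-2) + (0.7)·(2) + 0.8 = 3.8
h = sigmoid(z1) = [0.2891, 0.9002, 0.9781]
output = (1.3)·(0.2891) + (0.6)·(0.9002) + (1.2)·(0.9781) - 0.4 = 1.6897

1.6897


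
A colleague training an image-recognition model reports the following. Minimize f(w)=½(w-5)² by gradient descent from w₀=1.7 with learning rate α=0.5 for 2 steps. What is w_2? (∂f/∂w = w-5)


step 1: grad = 1.7-5 = -3.3; w = 1.7 - 0.5·(-3.3) = 3.35
step 2: grad = 3.35-5 = -1.65; w = 3.35 - 0.5·(-1.65) = 4.175

4.175


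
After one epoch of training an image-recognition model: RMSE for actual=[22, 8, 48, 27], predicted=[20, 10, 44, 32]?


MSE = 49/4 = 12.25
RMSE = √(49/4) = 3.5

3.5


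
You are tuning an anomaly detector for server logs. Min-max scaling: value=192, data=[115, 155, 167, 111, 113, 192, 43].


min=43, max=192
(192-43)/(192-43) = 149/149 = 1.0

1.0


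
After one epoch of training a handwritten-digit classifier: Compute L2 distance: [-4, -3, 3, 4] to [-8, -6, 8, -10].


d = √((-4+ 8)² + (-3+ 6)² + (3-8)² + (4+ 10)²)
  = √(16 + 9 + 25 + 196)
  = √246 = 15.6844

15.6844


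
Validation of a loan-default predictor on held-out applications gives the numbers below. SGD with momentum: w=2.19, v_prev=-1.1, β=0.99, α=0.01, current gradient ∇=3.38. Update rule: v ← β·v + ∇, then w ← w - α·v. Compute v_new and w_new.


v_new = 0.99·-1.1 + 3.38 = -1.089 + 3.38 = 2.291
w_new = 2.19 - 0.01·2.291 = 2.19 - 0.02291 = 2.16709

v_new=2.291, w_new=2.16709


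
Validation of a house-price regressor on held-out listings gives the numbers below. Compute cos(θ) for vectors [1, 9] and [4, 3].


A·B = 1·4 + 9·3 = 31
‖A‖ = √82 = 9.0554, ‖B‖ = √25 = 5
cos = 31/(√82·√25) = 31/√2050 = 0.6847

0.6847


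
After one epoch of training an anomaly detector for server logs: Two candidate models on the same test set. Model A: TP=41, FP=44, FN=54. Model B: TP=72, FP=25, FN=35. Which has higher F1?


Model A: P=41/85=0.4824, R=41/95=0.4316, F1=2PR/(P+R)=2TP/(2TP+FP+FN)=82/180=0.4556
Model B: P=72/97=0.7423, R=72/107=0.6729, F1=2PR/(P+R)=2TP/(2TP+FP+FN)=144/204=0.7059
0.4556 < 0.7059 → Model B

Model B


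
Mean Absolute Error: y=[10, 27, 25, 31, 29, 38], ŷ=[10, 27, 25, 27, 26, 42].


Absolute errors: |10-10|=0, |27-27|=0, |25-25|=0, |31-27|=4, |29-26|=3, |38-42|=4
Sum = 11
MAE = 11/6 = 11/6

11/6


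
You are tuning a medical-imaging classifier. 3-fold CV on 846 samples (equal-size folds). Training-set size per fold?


Fold size = 846/3 = 282
Training per fold = 846 - 282 = 564

564


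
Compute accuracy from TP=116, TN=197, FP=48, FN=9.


Accuracy = (TP+TN)/(TP+TN+FP+FN)
= (116+197)/(370)
= 313/370 = 84.59%

84.59%


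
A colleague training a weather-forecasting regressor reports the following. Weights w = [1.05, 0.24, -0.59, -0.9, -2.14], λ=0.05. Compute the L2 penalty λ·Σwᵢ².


‖w‖₂² = (1.05)² + (0.24)² + (-0.59)² + (-0.9)² + (-2.14)²
     = 1.1025 + 0.0576 + 0.3481 + 0.81 + 4.5796
     = 6.8978
λ·‖w‖₂² = 0.05·6.8978 = 0.34489

0.34489


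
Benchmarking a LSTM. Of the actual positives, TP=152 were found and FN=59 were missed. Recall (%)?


Recall = TP/(TP+FN)
= 152/(152+59)
= 152/211 = 72.04%

72.04%


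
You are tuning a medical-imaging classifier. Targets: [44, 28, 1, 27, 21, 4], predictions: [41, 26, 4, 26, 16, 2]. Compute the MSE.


Squared errors: (44-41)²=9, (28-26)²=4, (1-4)²=9, (27-26)²=1, (21-16)²=25, (4-2)²=4
Sum = 52
MSE = 52/6 = 26/3

26/3


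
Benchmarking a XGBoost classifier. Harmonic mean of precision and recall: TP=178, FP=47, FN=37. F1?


Precision = 178/225 = 0.7911
Recall = 178/215 = 0.8279
F1 = 2·P·R/(P+R) = 2·TP/(2·TP+FP+FN) = 356/(356+47+37) = 356/440 = 0.8091

0.8091


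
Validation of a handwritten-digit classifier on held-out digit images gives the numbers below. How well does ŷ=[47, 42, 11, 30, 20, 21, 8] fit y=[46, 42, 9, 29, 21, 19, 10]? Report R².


ȳ = 25.1429
SS_res = Σ(y-ŷ)² = 15
SS_tot = Σ(y-ȳ)² = 1278.86
R² = 1 - SS_res/SS_tot = 1 - 0.0117 = 0.9883

0.9883


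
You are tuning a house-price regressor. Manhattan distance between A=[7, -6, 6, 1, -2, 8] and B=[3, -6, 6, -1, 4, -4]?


d = |7-3| + |-6+ 6| + |6-6| + |1+ 1| + |-2-4| + |8+ 4|
  = 4 + 0 + 0 + 2 + 6 + 12
  = 24

24


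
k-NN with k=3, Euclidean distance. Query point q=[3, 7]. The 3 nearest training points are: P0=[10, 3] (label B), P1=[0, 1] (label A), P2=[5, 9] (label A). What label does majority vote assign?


d(q,P0) = 8.0623  (label B)
d(q,P1) = 6.7082  (label A)
d(q,P2) = 2.8284  (label A)
Votes: A=2, B=1
Majority → A

A


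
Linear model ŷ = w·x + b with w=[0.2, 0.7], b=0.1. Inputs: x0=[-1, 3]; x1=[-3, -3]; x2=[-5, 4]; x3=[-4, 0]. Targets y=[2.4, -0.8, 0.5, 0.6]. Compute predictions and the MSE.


ŷ0 = (0.2)·(-1) + (0.7)·(3) + 0.1 = 2.0
ŷ1 = (0.2)·(-3) + (0.7)·(-3) + 0.1 = -2.6
ŷ2 = (0.2)·(-5) + (0.7)·(4) + 0.1 = 1.9
ŷ3 = (0.2)·(-4) + (0.7)·(0) + 0.1 = -0.7
errors² = [0.16, 3.24, 1.96, 1.69]
MSE = 7.0500/4 = 1.7625

1.7625


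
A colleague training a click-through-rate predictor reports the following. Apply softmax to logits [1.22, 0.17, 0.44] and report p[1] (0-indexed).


Exponentials: e^1.22=3.3872, e^0.17=1.1853, e^0.44=1.5527
Sum = 6.1252
Softmax = [0.553, 0.1935, 0.2535]
p[1] = 1.1853/6.1252 = 0.1935

0.1935


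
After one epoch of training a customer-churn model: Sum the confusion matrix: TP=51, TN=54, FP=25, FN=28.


Total = TP + TN + FP + FN
= 51 + 54 + 25 + 28
= 158
(Predicted positive: 76, predicted negative: 82)

158


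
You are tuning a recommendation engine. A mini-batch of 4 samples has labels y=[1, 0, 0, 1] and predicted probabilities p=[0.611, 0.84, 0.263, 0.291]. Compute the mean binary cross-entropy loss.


L[0] = -ln(0.611) = 0.4927
L[1] = -ln(1-0.84) = -ln(0.16) = 1.8326
L[2] = -ln(1-0.263) = -ln(0.737) = 0.3052
L[3] = -ln(0.291) = 1.2344
mean = (0.4927 + 1.8326 + 0.3052 + 1.2344)/4 = 0.9662

0.9662


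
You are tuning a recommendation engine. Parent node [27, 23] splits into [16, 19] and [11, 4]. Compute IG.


Parent = [27, 23], H_parent = 0.9954
H_left = 0.9947 (n=35), H_right = 0.8366 (n=15)
H_children = (35/50)·0.9947 + (15/50)·0.8366 = 0.9473
IG = 0.9954 - 0.9473 = 0.0481

0.0481


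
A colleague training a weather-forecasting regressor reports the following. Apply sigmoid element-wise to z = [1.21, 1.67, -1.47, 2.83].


σ(1.21) = 1/(1+e^-1.21) = 0.7703
σ(1.67) = 1/(1+e^-1.67) = 0.8416
σ(-1.47) = 1/(1+e^1.47) = 0.1869
σ(2.83) = 1/(1+e^-2.83) = 0.9443
result = [0.7703, 0.8416, 0.1869, 0.9443]

[0.7703, 0.8416, 0.1869, 0.9443]


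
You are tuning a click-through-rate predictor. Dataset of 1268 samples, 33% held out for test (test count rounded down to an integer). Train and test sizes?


Test = ⌊1268·33/100⌋ = 418
Train = 1268 - 418 = 850

Train: 850, Test: 418


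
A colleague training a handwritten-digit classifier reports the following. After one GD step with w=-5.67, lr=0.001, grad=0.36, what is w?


w_new = w - α·∇
= -5.67 - 0.001·0.36
= -5.67 - 0.00036
= -5.67036

-5.67036


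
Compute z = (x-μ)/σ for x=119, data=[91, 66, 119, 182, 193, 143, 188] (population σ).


μ = 140.2857, σ = 46.6038
z = (119 - 140.2857)/46.6038 = -0.4567

-0.4567


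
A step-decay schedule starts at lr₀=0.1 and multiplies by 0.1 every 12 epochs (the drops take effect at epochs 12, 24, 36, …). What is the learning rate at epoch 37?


n_drops = ⌊37/12⌋ = 3
lr = 0.1·0.1^3 = 0.1·0.001 = 0.0001

0.0001


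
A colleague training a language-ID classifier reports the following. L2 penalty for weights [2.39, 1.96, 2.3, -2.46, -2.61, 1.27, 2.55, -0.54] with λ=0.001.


‖w‖₂² = (2.39)² + (1.96)² + (2.3)² + (-2.46)² + (-2.61)² + (1.27)² + (2.55)² + (-0.54)²
     = 5.7121 + 3.8416 + 5.29 + 6.0516 + 6.8121 + 1.6129 + 6.5025 + 0.2916
     = 36.1144
λ·‖w‖₂² = 0.001·36.1144 = 0.036114

0.036114


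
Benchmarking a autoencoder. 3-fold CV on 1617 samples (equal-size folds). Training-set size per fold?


Fold size = 1617/3 = 539
Training per fold = 1617 - 539 = 1078

1078


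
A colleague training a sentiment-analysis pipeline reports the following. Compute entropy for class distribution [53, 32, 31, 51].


Probabilities: [53/167, 32/167, 31/167, 51/167] ≈ [0.3174, 0.1916, 0.1856, 0.3054]
H = -((53/167)·log₂(53/167) + (32/167)·log₂(32/167) + (31/167)·log₂(31/167) + (51/167)·log₂(51/167))
  = 1.9558 bits

1.9558 bits


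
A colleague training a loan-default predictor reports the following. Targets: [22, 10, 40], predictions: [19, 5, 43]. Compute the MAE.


Absolute errors: |22-19|=3, |10-5|=5, |40-43|=3
Sum = 11
MAE = 11/3 = 11/3

11/3


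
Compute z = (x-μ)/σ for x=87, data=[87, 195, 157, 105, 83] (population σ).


μ = 125.4, σ = 43.6605
z = (87 - 125.4)/43.6605 = -0.8795

-0.8795


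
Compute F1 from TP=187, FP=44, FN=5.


Precision = 187/231 = 0.8095
Recall = 187/192 = 0.974
F1 = 2·P·R/(P+R) = 2·TP/(2·TP+FP+FN) = 374/(374+44+5) = 374/423 = 0.8842

0.8842


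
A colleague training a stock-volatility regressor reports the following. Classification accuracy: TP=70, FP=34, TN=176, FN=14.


Accuracy = (TP+TN)/(TP+TN+FP+FN)
= (70+176)/(294)
= 246/294 = 83.67%

83.67%


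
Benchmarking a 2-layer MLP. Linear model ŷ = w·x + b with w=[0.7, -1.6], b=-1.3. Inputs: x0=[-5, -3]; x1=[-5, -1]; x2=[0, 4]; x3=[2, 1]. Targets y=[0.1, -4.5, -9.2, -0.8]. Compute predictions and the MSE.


ŷ0 = (0.7)·(-5) + (-1.6)·(-3) - 1.3 = 0.0
ŷ1 = (0.7)·(-5) + (-1.6)·(-1) - 1.3 = -3.2
ŷ2 = (0.7)·(0) + (-1.6)·(4) - 1.3 = -7.7
ŷ3 = (0.7)·(2) + (-1.6)·(1) - 1.3 = -1.5
errors² = [0.01, 1.69, 2.25, 0.49]
MSE = 4.4400/4 = 1.11

1.11


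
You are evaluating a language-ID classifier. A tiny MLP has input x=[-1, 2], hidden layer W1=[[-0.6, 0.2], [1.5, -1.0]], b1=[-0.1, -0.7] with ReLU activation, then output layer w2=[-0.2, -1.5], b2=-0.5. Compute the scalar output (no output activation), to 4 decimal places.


z1[0] = (-0.6)·(-1) + (0.2)·(2) - 0.1 = 0.9
z1[1] = (1.5)·(-1) + (-1.0)·(2) - 0.7 = -4.2
h = ReLU(z1) = [0.9, 0.0]
output = (-0.2)·(0.9) + (-1.5)·(0.0) - 0.5 = -0.68

-0.68


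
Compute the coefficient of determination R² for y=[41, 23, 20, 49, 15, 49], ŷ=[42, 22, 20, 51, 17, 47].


ȳ = 32.8333
SS_res = Σ(y-ŷ)² = 14
SS_tot = Σ(y-ȳ)² = 1168.83
R² = 1 - SS_res/SS_tot = 1 - 0.012 = 0.988

0.988


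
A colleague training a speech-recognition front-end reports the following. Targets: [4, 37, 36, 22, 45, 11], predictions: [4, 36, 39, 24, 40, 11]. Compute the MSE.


Squared errors: (4-4)²=0, (37-36)²=1, (36-39)²=9, (22-24)²=4, (45-40)²=25, (11-11)²=0
Sum = 39
MSE = 39/6 = 13/2

13/2


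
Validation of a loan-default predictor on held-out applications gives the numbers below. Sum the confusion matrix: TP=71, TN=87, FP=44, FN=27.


Total = TP + TN + FP + FN
= 71 + 87 + 44 + 27
= 229
(Predicted positive: 115, predicted negative: 114)

229


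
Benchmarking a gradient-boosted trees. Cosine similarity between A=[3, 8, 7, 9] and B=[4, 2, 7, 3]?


A·B = 3·4 + 8·2 + 7·7 + 9·3 = 104
‖A‖ = √203 = 14.2478, ‖B‖ = √78 = 8.8318
cos = 104/(√203·√78) = 104/√15834 = 0.8265

0.8265


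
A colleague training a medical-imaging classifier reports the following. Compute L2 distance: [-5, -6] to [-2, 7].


d = √((-5+ 2)² + (-6-7)²)
  = √(9 + 169)
  = √178 = 13.3417

13.3417


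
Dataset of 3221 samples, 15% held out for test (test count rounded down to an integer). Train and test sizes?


Test = ⌊3221·15/100⌋ = 483
Train = 3221 - 483 = 2738

Train: 2738, Test: 483


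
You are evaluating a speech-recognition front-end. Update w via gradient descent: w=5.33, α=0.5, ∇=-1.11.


w_new = w - α·∇
= 5.33 - 0.5·-1.11
= 5.33 + 0.555
= 5.885

5.885


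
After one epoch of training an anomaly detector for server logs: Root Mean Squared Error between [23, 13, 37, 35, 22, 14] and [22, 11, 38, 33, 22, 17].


MSE = 19/6 = 3.1667
RMSE = √(19/6) = 1.7795

1.7795


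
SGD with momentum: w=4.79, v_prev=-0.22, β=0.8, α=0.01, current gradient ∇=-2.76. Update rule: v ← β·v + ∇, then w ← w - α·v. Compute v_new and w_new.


v_new = 0.8·-0.22 - 2.76 = -0.176 - 2.76 = -2.936
w_new = 4.79 - 0.01·-2.936 = 4.79 + 0.02936 = 4.81936

v_new=-2.936, w_new=4.81936
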